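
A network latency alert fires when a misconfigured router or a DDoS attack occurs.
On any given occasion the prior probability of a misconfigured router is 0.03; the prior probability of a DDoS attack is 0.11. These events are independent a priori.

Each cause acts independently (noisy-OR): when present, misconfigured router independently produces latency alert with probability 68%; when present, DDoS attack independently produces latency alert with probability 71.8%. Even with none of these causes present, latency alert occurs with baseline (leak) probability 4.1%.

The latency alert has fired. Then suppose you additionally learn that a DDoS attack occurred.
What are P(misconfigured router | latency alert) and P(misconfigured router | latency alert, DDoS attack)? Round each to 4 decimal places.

P(misconfigured router | latency alert) ≈ 0.1597; P(misconfigured router | latency alert, DDoS attack) ≈ 0.0373

Under noisy-OR, P(latency alert | causes) = 1 − (1−0.041)·∏(1−qᵢ) over the active causes.
Numerator (weight on configurations with misconfigured router): 0.018506 + 0.003014 = 0.021520
The normalizing constant is 0.041×0.97×0.89 + 0.729562×0.97×0.11 + 0.69312×0.03×0.89 + 0.91346×0.03×0.11 = 0.134759
Posterior = 0.021520 / 0.134759 ≈ 0.1597

Now condition on the additional information:
By total probability over both values of misconfigured router:
  P(latency alert | DDoS attack) = 0.729562*0.97 + 0.91346*0.03
        = 0.707675 + 0.027404 = 0.735079
Keeping only the misconfigured router-present terms gives 0.027404, so
  P(misconfigured router | latency alert, DDoS attack) = 0.027404 / 0.735079 ≈ 0.0373
This is intercausal reasoning (explaining away): once DDoS attack accounts for the latency alert, misconfigured router becomes less likely.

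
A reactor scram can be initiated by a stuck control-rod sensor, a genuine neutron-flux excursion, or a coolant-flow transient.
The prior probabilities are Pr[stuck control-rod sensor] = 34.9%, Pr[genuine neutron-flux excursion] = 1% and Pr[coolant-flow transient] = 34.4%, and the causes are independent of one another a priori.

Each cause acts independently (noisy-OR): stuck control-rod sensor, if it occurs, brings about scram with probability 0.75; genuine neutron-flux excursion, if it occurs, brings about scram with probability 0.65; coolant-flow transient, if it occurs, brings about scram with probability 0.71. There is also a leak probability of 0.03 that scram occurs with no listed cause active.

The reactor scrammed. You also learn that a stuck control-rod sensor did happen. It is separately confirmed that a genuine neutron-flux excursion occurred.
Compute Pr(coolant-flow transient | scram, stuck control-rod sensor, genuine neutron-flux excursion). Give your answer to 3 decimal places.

Under noisy-OR, P(scram | causes) = 1 − (1−0.03)·∏(1−qᵢ) over the active causes.
P(scram | stuck control-rod sensor, genuine neutron-flux excursion) = 0.915125·0.656 + 0.975386·0.344 = 0.600322 + 0.335533 = 0.935855
Restricting to configurations with coolant-flow transient present: 0.975386·0.344 = 0.335533.
Hence the posterior is 0.335533/0.935855 ≈ 0.359.

Pr(coolant-flow transient | scram, stuck control-rod sensor, genuine neutron-flux excursion) ≈ 0.359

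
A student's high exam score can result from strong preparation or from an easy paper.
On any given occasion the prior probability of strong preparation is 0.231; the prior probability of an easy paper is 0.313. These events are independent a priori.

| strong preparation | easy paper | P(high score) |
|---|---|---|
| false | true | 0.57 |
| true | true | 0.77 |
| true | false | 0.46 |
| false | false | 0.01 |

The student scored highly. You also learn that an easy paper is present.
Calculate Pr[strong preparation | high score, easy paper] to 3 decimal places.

Pr[strong preparation | high score, easy paper] ≈ 0.289

P(high score | easy paper) = 0.57×0.769 + 0.77×0.231 = 0.438330 + 0.177870 = 0.616200
Restricting to configurations with strong preparation present: 0.77×0.231 = 0.177870.
Hence the posterior is 0.177870/0.616200 ≈ 0.289.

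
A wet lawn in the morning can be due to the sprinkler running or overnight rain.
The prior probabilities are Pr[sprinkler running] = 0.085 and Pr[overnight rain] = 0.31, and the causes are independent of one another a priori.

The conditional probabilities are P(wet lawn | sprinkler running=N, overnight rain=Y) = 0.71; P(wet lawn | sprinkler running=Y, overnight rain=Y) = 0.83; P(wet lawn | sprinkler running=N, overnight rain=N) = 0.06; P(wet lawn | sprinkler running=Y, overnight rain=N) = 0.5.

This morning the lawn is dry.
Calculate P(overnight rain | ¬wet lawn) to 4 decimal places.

P(overnight rain | ¬wet lawn) ≈ 0.1222

Sum P(¬wet lawn|·) weighted by the priors over the 4 (sprinkler running, overnight rain) configurations:
  P(¬wet lawn) = 0.94·0.915·0.69 + 0.29·0.915·0.31 + 0.5·0.085·0.69 + 0.17·0.085·0.31
        = 0.593469 + 0.082258 + 0.029325 + 0.004480 = 0.709532
The terms with overnight rain present sum to 0.086738, so
  P(overnight rain | ¬wet lawn) = 0.086738 / 0.709532 ≈ 0.1222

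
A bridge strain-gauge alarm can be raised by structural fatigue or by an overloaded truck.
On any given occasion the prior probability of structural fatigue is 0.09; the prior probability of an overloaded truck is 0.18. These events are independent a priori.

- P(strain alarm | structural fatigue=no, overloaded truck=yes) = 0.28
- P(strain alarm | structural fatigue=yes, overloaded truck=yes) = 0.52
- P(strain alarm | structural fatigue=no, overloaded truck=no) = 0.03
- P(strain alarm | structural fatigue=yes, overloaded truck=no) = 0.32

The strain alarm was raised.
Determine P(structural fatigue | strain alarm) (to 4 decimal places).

Weight on structural fatigue=true, given the evidence: 0.023616 + 0.008424 = 0.032040
The normalizing constant is 0.03*0.91*0.82 + 0.28*0.91*0.18 + 0.32*0.09*0.82 + 0.52*0.09*0.18 = 0.100290
Posterior = 0.032040 / 0.100290 ≈ 0.3195

P(structural fatigue | strain alarm) ≈ 0.3195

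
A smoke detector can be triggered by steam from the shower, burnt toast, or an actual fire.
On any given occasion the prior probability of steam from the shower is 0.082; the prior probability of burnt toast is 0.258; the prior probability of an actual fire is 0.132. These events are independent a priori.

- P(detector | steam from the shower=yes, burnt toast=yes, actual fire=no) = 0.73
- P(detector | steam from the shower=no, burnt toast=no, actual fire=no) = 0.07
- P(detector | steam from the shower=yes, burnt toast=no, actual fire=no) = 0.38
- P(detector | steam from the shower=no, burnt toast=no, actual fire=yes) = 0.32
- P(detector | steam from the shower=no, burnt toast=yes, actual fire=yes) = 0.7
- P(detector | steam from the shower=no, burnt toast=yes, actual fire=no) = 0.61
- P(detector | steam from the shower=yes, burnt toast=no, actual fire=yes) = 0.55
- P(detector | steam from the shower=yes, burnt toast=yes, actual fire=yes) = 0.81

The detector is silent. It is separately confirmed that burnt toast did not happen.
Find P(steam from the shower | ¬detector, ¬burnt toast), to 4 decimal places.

P(¬detector | ¬burnt toast) = 0.93*0.918*0.868 + 0.68*0.918*0.132 + 0.62*0.082*0.868 + 0.45*0.082*0.132 = 0.741046 + 0.082400 + 0.044129 + 0.004871 = 0.872446
The steam from the shower-present share is 0.044129 + 0.004871 = 0.049000.
P(steam from the shower | ¬detector, ¬burnt toast) = 0.049000 / 0.872446 ≈ 0.0562

P(steam from the shower | ¬detector, ¬burnt toast) ≈ 0.0562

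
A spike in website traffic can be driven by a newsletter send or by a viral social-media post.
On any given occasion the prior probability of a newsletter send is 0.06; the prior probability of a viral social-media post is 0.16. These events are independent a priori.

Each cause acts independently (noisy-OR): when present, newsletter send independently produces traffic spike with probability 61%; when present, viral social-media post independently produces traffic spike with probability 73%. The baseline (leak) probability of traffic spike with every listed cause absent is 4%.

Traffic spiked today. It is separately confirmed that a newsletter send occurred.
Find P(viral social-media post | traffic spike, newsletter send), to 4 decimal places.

P(viral social-media post | traffic spike, newsletter send) ≈ 0.2149

Under noisy-OR, P(traffic spike | causes) = 1 − (1−0.04)·∏(1−qᵢ) over the active causes.
Numerator (weight on configurations with viral social-media post): 0.898912×0.16 = 0.143826
The normalizing constant is 0.6256×0.84 + 0.898912×0.16 = 0.669330
P(viral social-media post | traffic spike, newsletter send) = 0.143826/0.669330 ≈ 0.2149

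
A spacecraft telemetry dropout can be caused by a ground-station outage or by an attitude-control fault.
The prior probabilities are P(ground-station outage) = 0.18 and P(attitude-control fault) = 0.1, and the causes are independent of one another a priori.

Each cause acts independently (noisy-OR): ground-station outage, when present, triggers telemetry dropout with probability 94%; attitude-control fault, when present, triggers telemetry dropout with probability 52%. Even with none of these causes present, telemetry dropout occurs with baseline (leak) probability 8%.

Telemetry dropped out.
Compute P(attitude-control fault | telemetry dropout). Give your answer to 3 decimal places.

Under noisy-OR, P(telemetry dropout | causes) = 1 − (1−0.08)·∏(1−qᵢ) over the active causes.
For the numerator, keep only attitude-control fault=true terms: 0.045789 + 0.017523 = 0.063312
The normalizing constant is 0.08·0.82·0.9 + 0.5584·0.82·0.1 + 0.9448·0.18·0.9 + 0.973504·0.18·0.1 = 0.275410
Posterior = 0.063312 / 0.275410 ≈ 0.230

P(attitude-control fault | telemetry dropout) ≈ 0.230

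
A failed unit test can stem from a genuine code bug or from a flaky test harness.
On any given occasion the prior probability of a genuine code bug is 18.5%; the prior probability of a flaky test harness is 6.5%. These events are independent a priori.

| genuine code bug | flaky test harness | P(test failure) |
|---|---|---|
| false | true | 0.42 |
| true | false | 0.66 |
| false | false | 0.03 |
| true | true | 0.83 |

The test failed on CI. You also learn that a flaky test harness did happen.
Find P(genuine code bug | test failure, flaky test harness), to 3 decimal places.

P(test failure | flaky test harness) = 0.42*0.815 + 0.83*0.185 = 0.342300 + 0.153550 = 0.495850
Restricting to configurations with genuine code bug present: 0.83*0.185 = 0.153550.
Hence the posterior is 0.153550/0.495850 ≈ 0.310.

P(genuine code bug | test failure, flaky test harness) ≈ 0.310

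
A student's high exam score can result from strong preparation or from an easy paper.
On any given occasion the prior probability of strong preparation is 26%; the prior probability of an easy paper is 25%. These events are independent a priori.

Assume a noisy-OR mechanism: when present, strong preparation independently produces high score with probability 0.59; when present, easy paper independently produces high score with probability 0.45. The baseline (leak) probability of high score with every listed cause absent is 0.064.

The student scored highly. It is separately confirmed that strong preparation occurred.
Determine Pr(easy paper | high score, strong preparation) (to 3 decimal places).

Pr(easy paper | high score, strong preparation) ≈ 0.299

Under noisy-OR, P(high score | causes) = 1 − (1−0.064)·∏(1−qᵢ) over the active causes.
P(high score | strong preparation) = 0.61624×0.75 + 0.788932×0.25 = 0.462180 + 0.197233 = 0.659413
Of this, 0.197233 comes from 0.788932×0.25 (the easy paper=true cases).
Hence the posterior is 0.197233/0.659413 ≈ 0.299.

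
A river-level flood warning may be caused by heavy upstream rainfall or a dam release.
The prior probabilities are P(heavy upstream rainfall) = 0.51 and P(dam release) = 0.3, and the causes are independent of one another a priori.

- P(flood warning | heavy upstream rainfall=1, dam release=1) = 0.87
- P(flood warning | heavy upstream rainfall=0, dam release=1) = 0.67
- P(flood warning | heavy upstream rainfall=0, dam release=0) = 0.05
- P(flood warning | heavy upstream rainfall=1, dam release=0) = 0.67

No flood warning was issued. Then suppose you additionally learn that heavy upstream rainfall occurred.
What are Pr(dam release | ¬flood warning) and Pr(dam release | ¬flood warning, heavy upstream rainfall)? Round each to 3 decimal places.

Pr(dam release | ¬flood warning) ≈ 0.134; Pr(dam release | ¬flood warning, heavy upstream rainfall) ≈ 0.144

By total probability over the 4 (heavy upstream rainfall, dam release) configurations:
  P(¬flood warning) = 0.95·0.49·0.7 + 0.33·0.49·0.3 + 0.33·0.51·0.7 + 0.13·0.51·0.3
        = 0.325850 + 0.048510 + 0.117810 + 0.019890 = 0.512060
Configurations with dam release contribute 0.068400, so
  P(dam release | ¬flood warning) = 0.068400 / 0.512060 ≈ 0.134

Now condition on the additional information:
For the numerator, keep only dam release=true terms: 0.13×0.3 = 0.039000
Normalizer over all consistent configurations: 0.33×0.7 + 0.13×0.3 = 0.270000
Posterior = 0.039000 / 0.270000 ≈ 0.144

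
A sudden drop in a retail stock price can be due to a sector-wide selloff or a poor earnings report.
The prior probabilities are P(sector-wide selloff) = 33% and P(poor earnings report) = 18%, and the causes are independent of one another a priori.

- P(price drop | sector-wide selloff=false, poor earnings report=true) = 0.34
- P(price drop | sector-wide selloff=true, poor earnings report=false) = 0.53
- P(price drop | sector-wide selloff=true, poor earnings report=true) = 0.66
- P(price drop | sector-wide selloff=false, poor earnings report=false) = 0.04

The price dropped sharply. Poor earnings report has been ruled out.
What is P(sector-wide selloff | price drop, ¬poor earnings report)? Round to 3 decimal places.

P(price drop | ¬poor earnings report) = 0.04·0.67 + 0.53·0.33 = 0.026800 + 0.174900 = 0.201700
Restricting to configurations with sector-wide selloff present: 0.53·0.33 = 0.174900.
P(sector-wide selloff | price drop, ¬poor earnings report) = 0.174900 / 0.201700 ≈ 0.867

P(sector-wide selloff | price drop, ¬poor earnings report) ≈ 0.867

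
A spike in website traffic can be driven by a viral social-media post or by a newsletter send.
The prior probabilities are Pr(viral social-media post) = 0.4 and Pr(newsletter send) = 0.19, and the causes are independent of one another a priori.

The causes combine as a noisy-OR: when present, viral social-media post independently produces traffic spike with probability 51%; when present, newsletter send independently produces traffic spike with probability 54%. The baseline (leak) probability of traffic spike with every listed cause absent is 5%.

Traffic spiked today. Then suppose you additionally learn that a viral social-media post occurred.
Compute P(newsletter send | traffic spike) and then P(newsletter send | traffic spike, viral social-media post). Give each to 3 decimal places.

P(newsletter send | traffic spike) ≈ 0.386; P(newsletter send | traffic spike, viral social-media post) ≈ 0.256

Under noisy-OR, P(traffic spike | causes) = 1 − (1−0.05)·∏(1−qᵢ) over the active causes.
Numerator (weight on configurations with newsletter send): 0.064182 + 0.059726 = 0.123908
Normalizer over all consistent configurations: 0.05·0.6·0.81 + 0.563·0.6·0.19 + 0.5345·0.4·0.81 + 0.78587·0.4·0.19 = 0.321386
Posterior = 0.123908 / 0.321386 ≈ 0.386

Now condition on the additional information:
Enumerate both values of newsletter send and weight by the priors:
  P(traffic spike | viral social-media post) = 0.5345·0.81 + 0.78587·0.19
        = 0.432945 + 0.149315 = 0.582260
The terms with newsletter send present sum to 0.149315, so
  P(newsletter send | traffic spike, viral social-media post) = 0.149315 / 0.582260 ≈ 0.256
This is intercausal reasoning (explaining away): once viral social-media post accounts for the traffic spike, newsletter send becomes less likely.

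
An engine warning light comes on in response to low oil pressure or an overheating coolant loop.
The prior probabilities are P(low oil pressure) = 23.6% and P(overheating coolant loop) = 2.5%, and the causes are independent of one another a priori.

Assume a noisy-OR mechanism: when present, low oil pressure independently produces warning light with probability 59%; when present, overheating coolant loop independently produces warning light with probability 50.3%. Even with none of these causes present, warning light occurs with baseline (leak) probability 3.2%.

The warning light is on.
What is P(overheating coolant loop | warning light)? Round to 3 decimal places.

P(overheating coolant loop | warning light) ≈ 0.083

Under noisy-OR, P(warning light | causes) = 1 − (1−0.032)·∏(1−qᵢ) over the active causes.
P(warning light) = 0.032×0.764×0.975 + 0.518904×0.764×0.025 + 0.60312×0.236×0.975 + 0.802751×0.236×0.025 = 0.023837 + 0.009911 + 0.138778 + 0.004736 = 0.177262
The overheating coolant loop-present share is 0.009911 + 0.004736 = 0.014647.
So P(overheating coolant loop | warning light) = 0.014647/0.177262 ≈ 0.083.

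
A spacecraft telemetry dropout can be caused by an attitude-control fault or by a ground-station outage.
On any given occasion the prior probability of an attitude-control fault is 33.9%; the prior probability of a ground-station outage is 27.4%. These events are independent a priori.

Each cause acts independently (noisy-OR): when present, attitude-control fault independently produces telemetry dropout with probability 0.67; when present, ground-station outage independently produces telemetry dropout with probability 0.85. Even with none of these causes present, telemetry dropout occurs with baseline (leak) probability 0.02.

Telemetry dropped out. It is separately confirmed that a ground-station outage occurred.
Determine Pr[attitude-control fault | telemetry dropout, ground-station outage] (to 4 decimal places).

Pr[attitude-control fault | telemetry dropout, ground-station outage] ≈ 0.3639

Under noisy-OR, P(telemetry dropout | causes) = 1 − (1−0.02)·∏(1−qᵢ) over the active causes.
Enumerate both values of attitude-control fault and weight by the priors:
  P(telemetry dropout | ground-station outage) = 0.853·0.661 + 0.95149·0.339
        = 0.563833 + 0.322555 = 0.886388
The terms with attitude-control fault present sum to 0.322555, so
  P(attitude-control fault | telemetry dropout, ground-station outage) = 0.322555 / 0.886388 ≈ 0.3639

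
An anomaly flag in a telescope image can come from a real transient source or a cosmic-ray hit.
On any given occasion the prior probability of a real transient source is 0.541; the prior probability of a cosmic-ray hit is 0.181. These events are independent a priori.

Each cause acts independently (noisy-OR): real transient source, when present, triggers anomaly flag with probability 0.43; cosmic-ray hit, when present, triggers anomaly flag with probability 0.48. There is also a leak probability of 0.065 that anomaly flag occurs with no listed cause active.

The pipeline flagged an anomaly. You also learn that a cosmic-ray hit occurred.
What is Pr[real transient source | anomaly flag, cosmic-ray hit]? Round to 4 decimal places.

Under noisy-OR, P(anomaly flag | causes) = 1 − (1−0.065)·∏(1−qᵢ) over the active causes.
P(anomaly flag | cosmic-ray hit) = 0.5138*0.459 + 0.722866*0.541 = 0.235834 + 0.391071 = 0.626905
Restricting to configurations with real transient source present: 0.722866*0.541 = 0.391071.
So P(real transient source | anomaly flag, cosmic-ray hit) = 0.391071/0.626905 ≈ 0.6238.

Pr[real transient source | anomaly flag, cosmic-ray hit] ≈ 0.6238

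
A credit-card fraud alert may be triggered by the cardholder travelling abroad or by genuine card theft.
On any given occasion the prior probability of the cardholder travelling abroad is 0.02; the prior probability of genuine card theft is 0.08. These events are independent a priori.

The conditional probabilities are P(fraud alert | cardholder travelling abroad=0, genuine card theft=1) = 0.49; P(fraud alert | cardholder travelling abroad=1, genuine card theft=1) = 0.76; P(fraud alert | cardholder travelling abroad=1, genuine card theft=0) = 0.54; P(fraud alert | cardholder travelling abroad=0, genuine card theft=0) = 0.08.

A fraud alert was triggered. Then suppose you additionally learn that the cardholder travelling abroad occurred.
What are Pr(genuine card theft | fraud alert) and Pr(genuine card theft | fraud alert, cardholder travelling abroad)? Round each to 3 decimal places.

Numerator (weight on configurations with genuine card theft): 0.038416 + 0.001216 = 0.039632
Denominator P(fraud alert): 0.08·0.98·0.92 + 0.49·0.98·0.08 + 0.54·0.02·0.92 + 0.76·0.02·0.08 = 0.121696
P(genuine card theft | fraud alert) = 0.039632/0.121696 ≈ 0.326

Now also conditioning on cardholder travelling abroad=true:
Sum P(fraud alert|·) weighted by the priors over both values of genuine card theft:
  P(fraud alert | cardholder travelling abroad) = 0.54*0.92 + 0.76*0.08
        = 0.496800 + 0.060800 = 0.557600
Keeping only the genuine card theft-present terms gives 0.060800, so
  P(genuine card theft | fraud alert, cardholder travelling abroad) = 0.060800 / 0.557600 ≈ 0.109

Pr(genuine card theft | fraud alert) ≈ 0.326; Pr(genuine card theft | fraud alert, cardholder travelling abroad) ≈ 0.109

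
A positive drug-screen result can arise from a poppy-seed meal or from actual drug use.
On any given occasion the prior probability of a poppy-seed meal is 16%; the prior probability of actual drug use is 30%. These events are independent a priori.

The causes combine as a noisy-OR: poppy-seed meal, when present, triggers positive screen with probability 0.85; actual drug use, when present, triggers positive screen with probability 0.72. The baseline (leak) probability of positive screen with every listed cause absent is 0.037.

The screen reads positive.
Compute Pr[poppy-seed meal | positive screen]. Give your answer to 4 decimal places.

Pr[poppy-seed meal | positive screen] ≈ 0.4081

Under noisy-OR, P(positive screen | causes) = 1 − (1−0.037)·∏(1−qᵢ) over the active causes.
P(positive screen) = 0.037×0.84×0.7 + 0.73036×0.84×0.3 + 0.85555×0.16×0.7 + 0.959554×0.16×0.3 = 0.021756 + 0.184051 + 0.095822 + 0.046059 = 0.347688
The poppy-seed meal-present share is 0.095822 + 0.046059 = 0.141881.
So P(poppy-seed meal | positive screen) = 0.141881/0.347688 ≈ 0.4081.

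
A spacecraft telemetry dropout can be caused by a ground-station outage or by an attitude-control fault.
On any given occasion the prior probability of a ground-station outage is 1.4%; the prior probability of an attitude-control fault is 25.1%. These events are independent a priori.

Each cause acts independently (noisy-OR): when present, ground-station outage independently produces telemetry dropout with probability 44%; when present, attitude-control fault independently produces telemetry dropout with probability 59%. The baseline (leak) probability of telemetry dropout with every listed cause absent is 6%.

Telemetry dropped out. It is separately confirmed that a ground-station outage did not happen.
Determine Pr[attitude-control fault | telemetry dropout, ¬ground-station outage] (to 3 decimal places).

Under noisy-OR, P(telemetry dropout | causes) = 1 − (1−0.06)·∏(1−qᵢ) over the active causes.
Enumerate both values of attitude-control fault and weight by the priors:
  P(telemetry dropout | ¬ground-station outage) = 0.06·0.749 + 0.6146·0.251
        = 0.044940 + 0.154265 = 0.199205
The terms with attitude-control fault present sum to 0.154265, so
  P(attitude-control fault | telemetry dropout, ¬ground-station outage) = 0.154265 / 0.199205 ≈ 0.774

Pr[attitude-control fault | telemetry dropout, ¬ground-station outage] ≈ 0.774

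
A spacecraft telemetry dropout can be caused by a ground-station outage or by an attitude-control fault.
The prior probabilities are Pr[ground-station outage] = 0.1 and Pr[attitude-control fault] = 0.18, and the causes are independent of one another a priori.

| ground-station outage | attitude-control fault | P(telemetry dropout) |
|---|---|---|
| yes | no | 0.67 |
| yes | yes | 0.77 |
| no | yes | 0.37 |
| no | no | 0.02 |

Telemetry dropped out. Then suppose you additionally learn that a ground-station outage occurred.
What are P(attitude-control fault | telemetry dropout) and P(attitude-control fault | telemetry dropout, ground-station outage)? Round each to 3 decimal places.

P(attitude-control fault | telemetry dropout) ≈ 0.514; P(attitude-control fault | telemetry dropout, ground-station outage) ≈ 0.201

For the numerator, keep only attitude-control fault=true terms: 0.059940 + 0.013860 = 0.073800
The normalizing constant is 0.02×0.9×0.82 + 0.37×0.9×0.18 + 0.67×0.1×0.82 + 0.77×0.1×0.18 = 0.143500
P(attitude-control fault | telemetry dropout) = 0.073800/0.143500 ≈ 0.514

With the extra evidence:
Numerator (weight on configurations with attitude-control fault): 0.77×0.18 = 0.138600
The normalizing constant is 0.67×0.82 + 0.77×0.18 = 0.688000
Posterior = 0.138600 / 0.688000 ≈ 0.201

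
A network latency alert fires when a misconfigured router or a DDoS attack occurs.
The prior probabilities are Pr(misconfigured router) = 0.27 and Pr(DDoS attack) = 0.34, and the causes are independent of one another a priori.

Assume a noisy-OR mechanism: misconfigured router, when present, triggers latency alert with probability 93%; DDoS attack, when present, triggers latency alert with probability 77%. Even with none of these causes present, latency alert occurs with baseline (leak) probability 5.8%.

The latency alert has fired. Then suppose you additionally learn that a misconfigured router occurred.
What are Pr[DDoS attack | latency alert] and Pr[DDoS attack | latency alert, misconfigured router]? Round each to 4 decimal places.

Pr[DDoS attack | latency alert] ≈ 0.5944; Pr[DDoS attack | latency alert, misconfigured router] ≈ 0.3520

Under noisy-OR, P(latency alert | causes) = 1 − (1−0.058)·∏(1−qᵢ) over the active causes.
For the numerator, keep only DDoS attack=true terms: 0.194425 + 0.090408 = 0.284833
Denominator P(latency alert): 0.058×0.73×0.66 + 0.78334×0.73×0.34 + 0.93406×0.27×0.66 + 0.984834×0.27×0.34 = 0.479226
P(DDoS attack | latency alert) = 0.284833/0.479226 ≈ 0.5944

Now also conditioning on misconfigured router=true:
P(latency alert | misconfigured router) = 0.93406·0.66 + 0.984834·0.34 = 0.616480 + 0.334844 = 0.951324
Of this, 0.334844 comes from 0.984834·0.34 (the DDoS attack=true cases).
P(DDoS attack | latency alert, misconfigured router) = 0.334844 / 0.951324 ≈ 0.3520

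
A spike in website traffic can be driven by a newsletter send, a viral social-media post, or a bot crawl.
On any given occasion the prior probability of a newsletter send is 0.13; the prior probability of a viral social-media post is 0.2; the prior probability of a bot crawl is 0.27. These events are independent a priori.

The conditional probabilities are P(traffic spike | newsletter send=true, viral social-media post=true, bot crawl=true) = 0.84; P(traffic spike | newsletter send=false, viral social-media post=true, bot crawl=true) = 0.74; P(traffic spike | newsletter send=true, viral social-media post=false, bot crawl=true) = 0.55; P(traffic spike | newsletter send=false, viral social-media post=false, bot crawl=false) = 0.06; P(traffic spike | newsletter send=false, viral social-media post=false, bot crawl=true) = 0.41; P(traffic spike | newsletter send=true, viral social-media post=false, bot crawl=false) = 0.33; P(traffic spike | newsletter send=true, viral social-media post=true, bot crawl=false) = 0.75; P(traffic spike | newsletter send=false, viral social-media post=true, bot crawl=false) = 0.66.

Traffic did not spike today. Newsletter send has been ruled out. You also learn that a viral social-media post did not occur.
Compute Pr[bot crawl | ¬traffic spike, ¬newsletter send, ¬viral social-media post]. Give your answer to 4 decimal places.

Weight on bot crawl=true, given the evidence: 0.59×0.27 = 0.159300
Denominator P(¬traffic spike | ¬newsletter send, ¬viral social-media post): 0.94×0.73 + 0.59×0.27 = 0.845500
Posterior = 0.159300 / 0.845500 ≈ 0.1884

Pr[bot crawl | ¬traffic spike, ¬newsletter send, ¬viral social-media post] ≈ 0.1884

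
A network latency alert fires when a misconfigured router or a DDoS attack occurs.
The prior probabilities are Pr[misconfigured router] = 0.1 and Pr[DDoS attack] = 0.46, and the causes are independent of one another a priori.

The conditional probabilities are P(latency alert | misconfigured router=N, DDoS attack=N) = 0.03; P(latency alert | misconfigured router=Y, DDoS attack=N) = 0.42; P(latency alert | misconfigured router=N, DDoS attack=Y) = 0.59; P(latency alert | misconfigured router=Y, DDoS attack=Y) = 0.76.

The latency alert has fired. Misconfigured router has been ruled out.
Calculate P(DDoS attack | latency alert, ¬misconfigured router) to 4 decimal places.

P(DDoS attack | latency alert, ¬misconfigured router) ≈ 0.9437

For the numerator, keep only DDoS attack=true terms: 0.59*0.46 = 0.271400
The normalizing constant is 0.03*0.54 + 0.59*0.46 = 0.287600
P(DDoS attack | latency alert, ¬misconfigured router) = 0.271400/0.287600 ≈ 0.9437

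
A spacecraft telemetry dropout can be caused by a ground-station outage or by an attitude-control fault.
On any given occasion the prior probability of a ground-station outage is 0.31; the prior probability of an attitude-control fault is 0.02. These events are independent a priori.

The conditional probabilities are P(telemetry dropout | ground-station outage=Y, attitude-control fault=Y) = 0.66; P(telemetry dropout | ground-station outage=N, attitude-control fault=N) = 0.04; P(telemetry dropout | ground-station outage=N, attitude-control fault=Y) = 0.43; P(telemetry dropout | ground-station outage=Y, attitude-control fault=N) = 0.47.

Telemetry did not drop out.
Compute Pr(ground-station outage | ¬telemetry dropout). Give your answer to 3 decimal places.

Sum P(¬telemetry dropout|·) weighted by the priors over the 4 (ground-station outage, attitude-control fault) configurations:
  P(¬telemetry dropout) = 0.96×0.69×0.98 + 0.57×0.69×0.02 + 0.53×0.31×0.98 + 0.34×0.31×0.02
        = 0.649152 + 0.007866 + 0.161014 + 0.002108 = 0.820140
Configurations with ground-station outage contribute 0.163122, so
  P(ground-station outage | ¬telemetry dropout) = 0.163122 / 0.820140 ≈ 0.199

Pr(ground-station outage | ¬telemetry dropout) ≈ 0.199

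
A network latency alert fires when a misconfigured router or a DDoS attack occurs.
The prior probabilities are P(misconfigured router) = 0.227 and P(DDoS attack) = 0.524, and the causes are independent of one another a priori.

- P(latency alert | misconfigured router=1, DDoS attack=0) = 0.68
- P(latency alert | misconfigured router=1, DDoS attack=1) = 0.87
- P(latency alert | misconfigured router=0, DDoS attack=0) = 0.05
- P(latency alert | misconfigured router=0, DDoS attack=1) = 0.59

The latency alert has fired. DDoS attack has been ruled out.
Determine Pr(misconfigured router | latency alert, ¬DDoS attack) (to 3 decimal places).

By total probability over both values of misconfigured router:
  P(latency alert | ¬DDoS attack) = 0.05*0.773 + 0.68*0.227
        = 0.038650 + 0.154360 = 0.193010
Configurations with misconfigured router contribute 0.154360, so
  P(misconfigured router | latency alert, ¬DDoS attack) = 0.154360 / 0.193010 ≈ 0.800

Pr(misconfigured router | latency alert, ¬DDoS attack) ≈ 0.800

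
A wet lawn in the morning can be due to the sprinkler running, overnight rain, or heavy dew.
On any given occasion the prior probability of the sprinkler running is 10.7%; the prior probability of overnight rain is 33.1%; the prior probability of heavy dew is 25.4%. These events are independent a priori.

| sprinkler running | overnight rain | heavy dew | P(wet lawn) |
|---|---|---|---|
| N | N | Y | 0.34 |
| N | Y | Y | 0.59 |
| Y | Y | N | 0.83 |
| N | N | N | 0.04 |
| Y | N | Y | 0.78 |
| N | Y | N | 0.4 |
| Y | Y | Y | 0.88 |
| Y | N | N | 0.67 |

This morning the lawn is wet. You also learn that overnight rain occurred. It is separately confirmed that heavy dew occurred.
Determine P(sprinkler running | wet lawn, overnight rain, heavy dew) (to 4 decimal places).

P(sprinkler running | wet lawn, overnight rain, heavy dew) ≈ 0.1516

For the numerator, keep only sprinkler running=true terms: 0.88*0.107 = 0.094160
The normalizing constant is 0.59*0.893 + 0.88*0.107 = 0.621030
P(sprinkler running | wet lawn, overnight rain, heavy dew) = 0.094160/0.621030 ≈ 0.1516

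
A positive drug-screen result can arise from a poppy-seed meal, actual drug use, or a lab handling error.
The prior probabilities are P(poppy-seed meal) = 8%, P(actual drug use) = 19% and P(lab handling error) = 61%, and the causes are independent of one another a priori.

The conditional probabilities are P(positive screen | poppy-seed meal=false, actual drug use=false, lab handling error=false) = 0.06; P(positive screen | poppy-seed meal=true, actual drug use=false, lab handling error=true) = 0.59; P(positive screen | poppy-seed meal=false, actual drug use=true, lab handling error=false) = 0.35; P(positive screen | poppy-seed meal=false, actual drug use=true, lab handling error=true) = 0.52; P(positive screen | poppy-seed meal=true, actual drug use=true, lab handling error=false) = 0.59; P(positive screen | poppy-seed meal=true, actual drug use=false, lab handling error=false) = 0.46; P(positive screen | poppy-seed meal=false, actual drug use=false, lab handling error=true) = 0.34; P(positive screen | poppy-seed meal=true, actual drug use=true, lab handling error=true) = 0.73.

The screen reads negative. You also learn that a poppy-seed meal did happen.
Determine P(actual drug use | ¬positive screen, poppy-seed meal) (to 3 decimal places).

P(actual drug use | ¬positive screen, poppy-seed meal) ≈ 0.142

Weight on actual drug use=true, given the evidence: 0.030381 + 0.031293 = 0.061674
Denominator P(¬positive screen | poppy-seed meal): 0.54·0.81·0.39 + 0.41·0.81·0.61 + 0.41·0.19·0.39 + 0.27·0.19·0.61 = 0.434841
Posterior = 0.061674 / 0.434841 ≈ 0.142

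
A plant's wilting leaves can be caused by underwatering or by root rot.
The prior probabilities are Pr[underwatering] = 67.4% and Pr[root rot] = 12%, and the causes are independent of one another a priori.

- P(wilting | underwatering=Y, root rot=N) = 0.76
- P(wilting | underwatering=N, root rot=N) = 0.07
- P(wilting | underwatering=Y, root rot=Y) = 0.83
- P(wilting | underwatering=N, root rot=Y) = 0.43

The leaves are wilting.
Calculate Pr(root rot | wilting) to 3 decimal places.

Enumerate the 4 (underwatering, root rot) configurations and weight by the priors:
  P(wilting) = 0.07×0.326×0.88 + 0.43×0.326×0.12 + 0.76×0.674×0.88 + 0.83×0.674×0.12
        = 0.020082 + 0.016822 + 0.450771 + 0.067130 = 0.554805
The terms with root rot present sum to 0.083952, so
  P(root rot | wilting) = 0.083952 / 0.554805 ≈ 0.151

Pr(root rot | wilting) ≈ 0.151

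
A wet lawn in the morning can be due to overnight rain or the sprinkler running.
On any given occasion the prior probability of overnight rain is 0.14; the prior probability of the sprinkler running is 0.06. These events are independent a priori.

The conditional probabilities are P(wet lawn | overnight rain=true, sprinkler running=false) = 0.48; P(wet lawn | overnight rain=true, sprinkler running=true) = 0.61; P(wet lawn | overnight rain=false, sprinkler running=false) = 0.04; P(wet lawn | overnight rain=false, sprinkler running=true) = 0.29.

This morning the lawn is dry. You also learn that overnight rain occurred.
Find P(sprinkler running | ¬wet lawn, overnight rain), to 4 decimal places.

For the numerator, keep only sprinkler running=true terms: 0.39*0.06 = 0.023400
Denominator P(¬wet lawn | overnight rain): 0.52*0.94 + 0.39*0.06 = 0.512200
Posterior = 0.023400 / 0.512200 ≈ 0.0457

P(sprinkler running | ¬wet lawn, overnight rain) ≈ 0.0457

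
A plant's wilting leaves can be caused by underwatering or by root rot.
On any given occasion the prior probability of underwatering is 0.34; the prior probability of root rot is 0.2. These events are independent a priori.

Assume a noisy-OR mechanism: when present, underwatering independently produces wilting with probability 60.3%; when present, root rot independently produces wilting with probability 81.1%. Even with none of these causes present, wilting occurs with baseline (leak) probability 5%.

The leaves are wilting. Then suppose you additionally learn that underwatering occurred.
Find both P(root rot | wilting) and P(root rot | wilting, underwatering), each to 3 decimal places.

Under noisy-OR, P(wilting | causes) = 1 − (1−0.05)·∏(1−qᵢ) over the active causes.
For the numerator, keep only root rot=true terms: 0.108299 + 0.063153 = 0.171452
The normalizing constant is 0.05×0.66×0.8 + 0.82045×0.66×0.2 + 0.62285×0.34×0.8 + 0.928719×0.34×0.2 = 0.367267
P(root rot | wilting) = 0.171452/0.367267 ≈ 0.467

Now also conditioning on underwatering=true:
P(wilting | underwatering) = 0.62285*0.8 + 0.928719*0.2 = 0.498280 + 0.185744 = 0.684024
Of this, 0.185744 comes from 0.928719*0.2 (the root rot=true cases).
P(root rot | wilting, underwatering) = 0.185744 / 0.684024 ≈ 0.272
The drop from 0.467 to 0.272 is the explaining-away (discounting) effect.

P(root rot | wilting) ≈ 0.467; P(root rot | wilting, underwatering) ≈ 0.272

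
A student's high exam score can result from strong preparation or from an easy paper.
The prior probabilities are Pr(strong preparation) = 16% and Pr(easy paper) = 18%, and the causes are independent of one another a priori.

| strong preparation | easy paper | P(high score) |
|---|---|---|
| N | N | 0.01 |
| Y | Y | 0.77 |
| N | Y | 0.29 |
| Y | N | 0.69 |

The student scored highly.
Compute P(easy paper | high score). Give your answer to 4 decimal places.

P(easy paper | high score) ≈ 0.4040

Sum P(high score|·) weighted by the priors over the 4 (strong preparation, easy paper) configurations:
  P(high score) = 0.01*0.84*0.82 + 0.29*0.84*0.18 + 0.69*0.16*0.82 + 0.77*0.16*0.18
        = 0.006888 + 0.043848 + 0.090528 + 0.022176 = 0.163440
Configurations with easy paper contribute 0.066024, so
  P(easy paper | high score) = 0.066024 / 0.163440 ≈ 0.4040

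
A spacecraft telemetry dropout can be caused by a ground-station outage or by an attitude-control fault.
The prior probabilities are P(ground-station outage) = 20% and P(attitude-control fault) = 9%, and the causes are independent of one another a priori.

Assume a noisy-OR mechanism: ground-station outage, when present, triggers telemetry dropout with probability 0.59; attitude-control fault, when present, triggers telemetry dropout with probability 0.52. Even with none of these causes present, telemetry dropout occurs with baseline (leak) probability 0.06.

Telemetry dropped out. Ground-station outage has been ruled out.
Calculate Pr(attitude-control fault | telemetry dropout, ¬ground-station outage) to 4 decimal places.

Under noisy-OR, P(telemetry dropout | causes) = 1 − (1−0.06)·∏(1−qᵢ) over the active causes.
Sum P(telemetry dropout|·) weighted by the priors over both values of attitude-control fault:
  P(telemetry dropout | ¬ground-station outage) = 0.06·0.91 + 0.5488·0.09
        = 0.054600 + 0.049392 = 0.103992
Configurations with attitude-control fault contribute 0.049392, so
  P(attitude-control fault | telemetry dropout, ¬ground-station outage) = 0.049392 / 0.103992 ≈ 0.4750

Pr(attitude-control fault | telemetry dropout, ¬ground-station outage) ≈ 0.4750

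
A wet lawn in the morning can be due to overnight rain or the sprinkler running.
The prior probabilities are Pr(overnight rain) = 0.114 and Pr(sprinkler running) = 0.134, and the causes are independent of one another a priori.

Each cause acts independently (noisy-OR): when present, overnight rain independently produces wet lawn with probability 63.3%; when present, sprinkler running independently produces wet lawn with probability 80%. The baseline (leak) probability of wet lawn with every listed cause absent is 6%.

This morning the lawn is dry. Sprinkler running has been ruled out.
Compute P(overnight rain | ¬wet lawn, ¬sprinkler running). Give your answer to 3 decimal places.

Under noisy-OR, P(wet lawn | causes) = 1 − (1−0.06)·∏(1−qᵢ) over the active causes.
Weight on overnight rain=true, given the evidence: 0.34498·0.114 = 0.039328
The normalizing constant is 0.94·0.886 + 0.34498·0.114 = 0.872168
Posterior = 0.039328 / 0.872168 ≈ 0.045

P(overnight rain | ¬wet lawn, ¬sprinkler running) ≈ 0.045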